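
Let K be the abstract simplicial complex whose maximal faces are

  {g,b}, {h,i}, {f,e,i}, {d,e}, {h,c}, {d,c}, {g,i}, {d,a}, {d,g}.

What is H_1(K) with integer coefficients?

Fix the vertex order a < b < c < d < e < f < g < h < i and write every simplex with vertices in increasing order. Then dim K = 2 and the simplices of K are:

  0-simplices (9): a, b, c, d, e, f, g, h, i
  1-simplices (11): ad, bg, cd, ch, de, dg, ef, ei, fi, gi, hi
  2-simplices (1): efi

Hence C_0 ≅ Z^9, C_1 ≅ Z^11, C_2 ≅ Z^1.

∂_1: C_1 → C_0 sends each edge [p,q] (with p < q) to q − p. For instance
  ∂ad = d − a.
The resulting 9×11 matrix has rank 8, and its Smith normal form has invariant factors (1,1,1,1,1,1,1,1).

The boundary map ∂_2: C_2 → C_1 sends each 2-simplex [p,q,r] to [q,r] − [p,r] + [p,q]. For instance
  ∂efi = fi − ei + ef.
This gives a 11×1 integer matrix of rank 1; reducing to Smith normal form yields diagonal entries (1).

Reading off H_k = ker ∂_k / im ∂_{k+1}:

  H_1: rank ker ∂_1 − rank ∂_2 = (11 − 8) − 1 = 2, and the invariant factors of ∂_2 are all 1, so H_1 ≅ Z^2.

H_1 = Z^2.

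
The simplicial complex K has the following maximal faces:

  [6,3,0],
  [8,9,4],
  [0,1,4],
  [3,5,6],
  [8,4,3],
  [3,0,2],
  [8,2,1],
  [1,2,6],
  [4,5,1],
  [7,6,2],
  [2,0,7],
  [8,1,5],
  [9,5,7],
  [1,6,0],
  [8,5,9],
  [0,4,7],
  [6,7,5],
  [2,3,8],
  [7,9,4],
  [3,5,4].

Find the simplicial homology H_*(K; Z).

K has 10 vertices, 30 edges, 20 triangles.
rank ∂_0 = 0, rank ∂_1 = 9 ⇒ b_0 = 10 − 0 − 9 = 1; all invariant factors of ∂_1 are 1 so no torsion. So H_0 = Z.
rank ∂_1 = 9, rank ∂_2 = 20 ⇒ b_1 = 30 − 9 − 20 = 1; ∂_2 has invariant factor(s) [2] giving torsion. So H_1 = Z ⊕ Z_2.
rank ∂_2 = 20, rank ∂_3 = 0 ⇒ b_2 = 20 − 20 − 0 = 0. So H_2 = 0.

H_0 = Z,  H_1 = Z ⊕ Z_2,  H_2 = 0.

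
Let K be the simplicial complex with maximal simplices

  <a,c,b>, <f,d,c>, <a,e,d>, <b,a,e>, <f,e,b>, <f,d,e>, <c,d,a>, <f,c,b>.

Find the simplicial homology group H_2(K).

H_2 ≅ Z.

Order the vertices as a < b < c < d < e < f. Listing each simplex with vertices in this order, K has dimension 2 with simplices:

  0-simplices (6): a, b, c, d, e, f
  1-simplices (12): ab, ac, ad, ae, bc, be, bf, cd, cf, de, df, ef
  2-simplices (8): abc, abe, acd, ade, bcf, bef, cdf, def

giving chain groups C_0 ≅ Z^6, C_1 ≅ Z^12, C_2 ≅ Z^8.

Boundary ∂_1: C_1 → C_0 is given by ∂[p,q] = [q] − [p].
As a 6×12 matrix over Z this has rank 5, with invariant factors (1,1,1,1,1).

∂_2: C_2 → C_1 acts by ∂[p,q,r] = [q,r] − [p,r] + [p,q]. For instance
  ∂def = ef − df + de,
  ∂cdf = df − cf + cd.
The 12×8 boundary matrix has rank 7 and Smith normal form diag(1,1,1,1,1,1,1).

Reading off H_k = ker ∂_k / im ∂_{k+1}:

  H_2: rank ker ∂_2 − rank ∂_3 = (8 − 7) − 0 = 1, and there is no ∂_3, so H_2 = Z.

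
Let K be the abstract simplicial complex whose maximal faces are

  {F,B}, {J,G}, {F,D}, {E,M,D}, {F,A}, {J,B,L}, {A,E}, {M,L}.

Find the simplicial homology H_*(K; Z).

H_0 = Z,  H_1 = Z^2,  H_2 = 0.

We work with the vertex ordering A < B < D < E < F < G < J < L < M. The simplices of K, each written with vertices in increasing order, are:

  0-simplices (9): A, B, D, E, F, G, J, L, M
  1-simplices (12): AE, AF, BF, BJ, BL, DE, DF, DM, EM, GJ, JL, LM
  2-simplices (2): BJL, DEM

giving chain groups C_0 ≅ Z^9, C_1 ≅ Z^12, C_2 ≅ Z^2.

∂_1: C_1 → C_0 sends each edge [p,q] (with p < q) to q − p. For instance
  ∂LM = M − L.
The 9×12 boundary matrix has rank 8 and Smith normal form diag(1,1,1,1,1,1,1,1).

Boundary ∂_2: C_2 → C_1 acts by ∂[p,q,r] = [q,r] − [p,r] + [p,q]. For instance
  ∂BJL = JL − BL + BJ,
  ∂DEM = EM − DM + DE.
The resulting 12×2 matrix has rank 2, and its Smith normal form has invariant factors (1,1).

From H_k ≅ ker(∂_k) / im(∂_{k+1}) we obtain:

  H_0: rank C_0 − rank ∂_1 = 9 − 8 = 1, and the invariant factors of ∂_1 are all 1, so H_0 ≅ Z.
  H_1: rank ker ∂_1 − rank ∂_2 = (12 − 8) − 2 = 2, and the invariant factors of ∂_2 are all 1, so H_1 ≅ Z^2.
  H_2: rank ker ∂_2 − rank ∂_3 = (2 − 2) − 0 = 0, and there is no ∂_3, so H_2 ≅ 0.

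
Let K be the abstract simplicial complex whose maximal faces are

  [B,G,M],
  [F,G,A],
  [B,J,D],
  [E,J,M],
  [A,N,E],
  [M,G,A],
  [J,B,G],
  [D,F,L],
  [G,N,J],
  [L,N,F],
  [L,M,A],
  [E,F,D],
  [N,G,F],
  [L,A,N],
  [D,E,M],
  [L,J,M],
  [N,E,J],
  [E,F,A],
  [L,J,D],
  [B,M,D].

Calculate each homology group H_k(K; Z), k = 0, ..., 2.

H_0 = Z,  H_1 = Z ⊕ Z/2,  H_2 = 0.

We work with the vertex ordering A < B < D < E < F < G < J < L < M < N. The simplices of K, each written with vertices in increasing order, are:

  0-simplices (10): A, B, D, E, F, G, J, L, M, N
  1-simplices (30): AE, AF, AG, AL, AM, AN, BD, BG, BJ, BM, DE, DF, DJ, DL, DM, EF, EJ, EM, EN, FG, FL, FN, GJ, GM, GN, JL, JM, JN, LM, LN
  2-simplices (20): AEF, AEN, AFG, AGM, ALM, ALN, BDJ, BDM, BGJ, BGM, DEF, DEM, DFL, DJL, EJM, EJN, FGN, FLN, GJN, JLM

giving chain groups C_0 ≅ Z^10, C_1 ≅ Z^30, C_2 ≅ Z^20.

Boundary ∂_1: C_1 → C_0 sends each edge [p,q] (with p < q) to q − p.
As a 10×30 matrix over Z this has rank 9, with invariant factors (1,1,1,1,1,1,1,1,1).

Boundary ∂_2: C_2 → C_1 maps a triangle to the signed sum of its edges. For instance
  ∂FLN = LN − FN + FL,
  ∂DEM = EM − DM + DE.
The 30×20 boundary matrix has rank 20 and Smith normal form diag(1,1,1,1,1,1,1,1,1,1,1,1,1,1,1,1,1,1,1,2).

Computing H_k = (kernel of ∂_k) / (image of ∂_{k+1}):

  H_0: rank C_0 − rank ∂_1 = 10 − 9 = 1, and the invariant factors of ∂_1 are all 1, so H_0 ≅ Z.
  H_1: rank ker ∂_1 − rank ∂_2 = (30 − 9) − 20 = 1, and ∂_2 has invariant factor 2 > 1, so H_1 ≅ Z ⊕ Z/2.
  H_2: rank ker ∂_2 − rank ∂_3 = (20 − 20) − 0 = 0, and there is no ∂_3, so H_2 ≅ 0.

As a check, the Euler characteristic is 10 − 30 + 20 = 0, which agrees with 1 − 1 + 0 = 0.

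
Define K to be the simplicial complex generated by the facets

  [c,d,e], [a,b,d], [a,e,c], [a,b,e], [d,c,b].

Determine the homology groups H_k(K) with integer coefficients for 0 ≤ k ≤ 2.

H_0 ≅ Z,  H_1 ≅ Z,  H_2 = 0.

Fix the vertex order a < b < c < d < e and write every simplex with vertices in increasing order. Then dim K = 2 and the simplices of K are:

  0-simplices (5): a, b, c, d, e
  1-simplices (10): ab, ac, ad, ae, bc, bd, be, cd, ce, de
  2-simplices (5): abd, abe, ace, bcd, cde

so the chain groups are C_0 ≅ Z^5, C_1 ≅ Z^10, C_2 ≅ Z^5.

Boundary ∂_1: C_1 → C_0 sends each edge [p,q] (with p < q) to q − p. For instance
  ∂bd = d − b.
The resulting 5×10 matrix has rank 4, and its Smith normal form has invariant factors (1,1,1,1).

The boundary map ∂_2: C_2 → C_1 maps a triangle to the signed sum of its edges. For instance
  ∂ace = ce − ae + ac,
  ∂cde = de − ce + cd.
The resulting 10×5 matrix has rank 5, and its Smith normal form has invariant factors (1,1,1,1,1).

Computing H_k = (kernel of ∂_k) / (image of ∂_{k+1}):

  H_0: rank C_0 − rank ∂_1 = 5 − 4 = 1, and the invariant factors of ∂_1 are all 1, so H_0 = Z.
  H_1: rank ker ∂_1 − rank ∂_2 = (10 − 4) − 5 = 1, and the invariant factors of ∂_2 are all 1, so H_1 = Z.
  H_2: rank ker ∂_2 − rank ∂_3 = (5 − 5) − 0 = 0, and there is no ∂_3, so H_2 = 0.

(K is a triangulation of the Möbius band.)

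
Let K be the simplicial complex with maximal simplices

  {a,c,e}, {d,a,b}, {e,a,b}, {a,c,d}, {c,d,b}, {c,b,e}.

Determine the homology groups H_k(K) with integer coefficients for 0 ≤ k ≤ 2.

H_0 ≅ Z,  H_1 = 0,  H_2 ≅ Z.

We work with the vertex ordering a < b < c < d < e. The simplices of K, each written with vertices in increasing order, are:

  0-simplices (5): a, b, c, d, e
  1-simplices (9): ab, ac, ad, ae, bc, bd, be, cd, ce
  2-simplices (6): abd, abe, acd, ace, bcd, bce

giving chain groups C_0 ≅ Z^5, C_1 ≅ Z^9, C_2 ≅ Z^6.

Boundary ∂_1: C_1 → C_0 is given by ∂[p,q] = [q] − [p].
As a 5×9 matrix over Z this has rank 4, with invariant factors (1,1,1,1).

Boundary ∂_2: C_2 → C_1 acts by ∂[p,q,r] = [q,r] − [p,r] + [p,q]. For instance
  ∂bce = ce − be + bc,
  ∂bcd = cd − bd + bc.
The 9×6 boundary matrix has rank 5 and Smith normal form diag(1,1,1,1,1).

Computing H_k = (kernel of ∂_k) / (image of ∂_{k+1}):

  H_0: rank C_0 − rank ∂_1 = 5 − 4 = 1, and the invariant factors of ∂_1 are all 1, so H_0 ≅ Z.
  H_1: rank ker ∂_1 − rank ∂_2 = (9 − 4) − 5 = 0, and the invariant factors of ∂_2 are all 1, so H_1 ≅ 0.
  H_2: rank ker ∂_2 − rank ∂_3 = (6 − 5) − 0 = 1, and there is no ∂_3, so H_2 ≅ Z.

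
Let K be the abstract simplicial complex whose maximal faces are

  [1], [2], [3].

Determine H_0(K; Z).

H_0 = Z^3.

Take the total order 1 < 2 < 3 on the vertex set. Then K (dimension 0) consists of the simplices:

  0-simplices (3): [1], [2], [3]

giving chain groups C_0 ≅ Z^3.

Computing H_k = (kernel of ∂_k) / (image of ∂_{k+1}):

  H_0: rank C_0 − rank ∂_1 = 3 − 0 = 3, and there is no ∂_1, so H_0 = Z^3.

(K is a triangulation of a set of 3 points.)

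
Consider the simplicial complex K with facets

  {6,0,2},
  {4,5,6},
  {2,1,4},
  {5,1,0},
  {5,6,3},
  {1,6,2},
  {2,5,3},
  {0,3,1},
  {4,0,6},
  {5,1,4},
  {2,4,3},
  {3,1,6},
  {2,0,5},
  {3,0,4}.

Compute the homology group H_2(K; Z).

Take the total order 0 < 1 < 2 < 3 < 4 < 5 < 6 on the vertex set. Then K (dimension 2) consists of the simplices:

  0-simplices (7): [0], [1], [2], [3], [4], [5], [6]
  1-simplices (21): [0,1], [0,2], [0,3], [0,4], [0,5], [0,6], [1,2], [1,3], [1,4], [1,5], [1,6], [2,3], [2,4], [2,5], [2,6], [3,4], [3,5], [3,6], [4,5], [4,6], [5,6]
  2-simplices (14): [0,1,3], [0,1,5], [0,2,5], [0,2,6], [0,3,4], [0,4,6], [1,2,4], [1,2,6], [1,3,6], [1,4,5], [2,3,4], [2,3,5], [3,5,6], [4,5,6]

giving chain groups C_0 ≅ Z^7, C_1 ≅ Z^21, C_2 ≅ Z^14.

Boundary ∂_1: C_1 → C_0 maps an edge to its endpoints' difference, ∂[p,q] = q − p.
The 7×21 boundary matrix has rank 6 and Smith normal form diag(1,1,1,1,1,1).

Boundary ∂_2: C_2 → C_1 maps a triangle to the signed sum of its edges. For instance
  ∂[1,3,6] = [3,6] − [1,6] + [1,3],
  ∂[1,2,6] = [2,6] − [1,6] + [1,2].
This gives a 21×14 integer matrix of rank 13; reducing to Smith normal form yields diagonal entries (1,1,1,1,1,1,1,1,1,1,1,1,1).

Computing H_k = (kernel of ∂_k) / (image of ∂_{k+1}):

  H_2: rank ker ∂_2 − rank ∂_3 = (14 − 13) − 0 = 1, and there is no ∂_3, so H_2 ≅ Z.

H_2 ≅ Z.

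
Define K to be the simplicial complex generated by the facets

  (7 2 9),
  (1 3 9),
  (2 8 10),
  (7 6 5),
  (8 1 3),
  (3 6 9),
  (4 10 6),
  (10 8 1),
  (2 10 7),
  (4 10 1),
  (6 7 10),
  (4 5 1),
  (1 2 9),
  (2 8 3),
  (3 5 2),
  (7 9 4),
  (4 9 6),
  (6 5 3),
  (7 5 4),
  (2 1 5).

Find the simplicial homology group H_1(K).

K has 10 vertices, 30 edges, 20 triangles.
rank ∂_1 = 9, rank ∂_2 = 20 ⇒ b_1 = 30 − 9 − 20 = 1; ∂_2 has invariant factor(s) [2] giving torsion. So H_1 = Z ⊕ Z/2.

H_1 = Z ⊕ Z/2.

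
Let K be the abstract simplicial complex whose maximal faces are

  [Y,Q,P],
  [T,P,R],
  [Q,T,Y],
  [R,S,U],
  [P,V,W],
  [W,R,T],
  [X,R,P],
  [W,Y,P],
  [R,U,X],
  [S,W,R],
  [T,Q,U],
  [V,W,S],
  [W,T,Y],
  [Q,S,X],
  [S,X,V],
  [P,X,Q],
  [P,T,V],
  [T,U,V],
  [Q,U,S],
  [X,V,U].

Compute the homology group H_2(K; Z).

H_2 = 0.

Fix the vertex order P < Q < R < S < T < U < V < W < X < Y and write every simplex with vertices in increasing order. Then dim K = 2 and the simplices of K are:

  0-simplices (10): P, Q, R, S, T, U, V, W, X, Y
  1-simplices (30): PQ, PR, PT, PV, PW, PX, PY, QS, QT, QU, QX, QY, RS, RT, RU, RW, RX, SU, SV, SW, SX, TU, TV, TW, TY, UV, UX, VW, VX, WY
  2-simplices (20): PQX, PQY, PRT, PRX, PTV, PVW, PWY, QSU, QSX, QTU, QTY, RSU, RSW, RTW, RUX, SVW, SVX, TUV, TWY, UVX

giving chain groups C_0 ≅ Z^10, C_1 ≅ Z^30, C_2 ≅ Z^20.

Boundary ∂_1: C_1 → C_0 is given by ∂[p,q] = [q] − [p]. For instance
  ∂UX = X − U.
As a 10×30 matrix over Z this has rank 9, with invariant factors (1,1,1,1,1,1,1,1,1).

The boundary map ∂_2: C_2 → C_1 acts by ∂[p,q,r] = [q,r] − [p,r] + [p,q]. For instance
  ∂QSU = SU − QU + QS,
  ∂PVW = VW − PW + PV.
As a 30×20 matrix over Z this has rank 20, with invariant factors (1,1,1,1,1,1,1,1,1,1,1,1,1,1,1,1,1,1,1,2).

Now H_k = ker ∂_k / im ∂_{k+1}, so:

  H_2: rank ker ∂_2 − rank ∂_3 = (20 − 20) − 0 = 0, and there is no ∂_3, so H_2 ≅ 0.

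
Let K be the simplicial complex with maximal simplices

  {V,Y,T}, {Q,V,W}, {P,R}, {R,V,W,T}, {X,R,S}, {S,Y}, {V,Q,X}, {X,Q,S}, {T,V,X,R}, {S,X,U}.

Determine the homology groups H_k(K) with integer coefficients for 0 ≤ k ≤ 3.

Order the vertices as P < Q < R < S < T < U < V < W < X < Y. Listing each simplex with vertices in this order, K has dimension 3 with simplices:

  0-simplices (10): P, Q, R, S, T, U, V, W, X, Y
  1-simplices (21): PR, QS, QV, QW, QX, RS, RT, RV, RW, RX, SU, SX, SY, TV, TW, TX, TY, UX, VW, VX, VY
  2-simplices (13): QSX, QVW, QVX, RSX, RTV, RTW, RTX, RVW, RVX, SUX, TVW, TVX, TVY
  3-simplices (2): RTVW, RTVX

so the chain groups are C_0 ≅ Z^10, C_1 ≅ Z^21, C_2 ≅ Z^13, C_3 ≅ Z^2.

∂_1: C_1 → C_0 is given by ∂[p,q] = [q] − [p]. For instance
  ∂RV = V − R.
The 10×21 boundary matrix has rank 9 and Smith normal form diag(1,1,1,1,1,1,1,1,1).

Boundary ∂_2: C_2 → C_1 sends each 2-simplex [p,q,r] to [q,r] − [p,r] + [p,q]. For instance
  ∂QSX = SX − QX + QS,
  ∂RTV = TV − RV + RT.
As a 21×13 matrix over Z this has rank 11, with invariant factors (1,1,1,1,1,1,1,1,1,1,1).

The boundary map ∂_3: C_3 → C_2 sends each 3-simplex σ to the alternating sum Σ_i (−1)^i (σ with its i-th vertex removed). For instance
  ∂RTVW = TVW − RVW + RTW − RTV,
  ∂RTVX = TVX − RVX + RTX − RTV.
The resulting 13×2 matrix has rank 2, and its Smith normal form has invariant factors (1,1).

Now H_k = ker ∂_k / im ∂_{k+1}, so:

  H_0: rank C_0 − rank ∂_1 = 10 − 9 = 1, and the invariant factors of ∂_1 are all 1, so H_0 = Z.
  H_1: rank ker ∂_1 − rank ∂_2 = (21 − 9) − 11 = 1, and the invariant factors of ∂_2 are all 1, so H_1 = Z.
  H_2: rank ker ∂_2 − rank ∂_3 = (13 − 11) − 2 = 0, and the invariant factors of ∂_3 are all 1, so H_2 = 0.
  H_3: rank ker ∂_3 − rank ∂_4 = (2 − 2) − 0 = 0, and there is no ∂_4, so H_3 = 0.

H_0 ≅ Z,  H_1 ≅ Z,  H_2 = 0,  H_3 = 0.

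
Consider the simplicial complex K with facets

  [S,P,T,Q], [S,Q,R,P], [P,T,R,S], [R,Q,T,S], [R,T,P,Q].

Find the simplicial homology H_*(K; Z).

H_0 ≅ Z,  H_1 = 0,  H_2 = 0,  H_3 ≅ Z.

Order the vertices as P < Q < R < S < T. Listing each simplex with vertices in this order, K has dimension 3 with simplices:

  0-simplices (5): P, Q, R, S, T
  1-simplices (10): PQ, PR, PS, PT, QR, QS, QT, RS, RT, ST
  2-simplices (10): PQR, PQS, PQT, PRS, PRT, PST, QRS, QRT, QST, RST
  3-simplices (5): PQRS, PQRT, PQST, PRST, QRST

Hence C_0 ≅ Z^5, C_1 ≅ Z^10, C_2 ≅ Z^10, C_3 ≅ Z^5.

∂_1: C_1 → C_0 maps an edge to its endpoints' difference, ∂[p,q] = q − p.
The 5×10 boundary matrix has rank 4 and Smith normal form diag(1,1,1,1).

∂_2: C_2 → C_1 maps a triangle to the signed sum of its edges. For instance
  ∂QST = ST − QT + QS,
  ∂PQS = QS − PS + PQ.
This gives a 10×10 integer matrix of rank 6; reducing to Smith normal form yields diagonal entries (1,1,1,1,1,1).

Boundary ∂_3: C_3 → C_2 sends each 3-simplex σ to the alternating sum Σ_i (−1)^i (σ with its i-th vertex removed). For instance
  ∂PRST = RST − PST + PRT − PRS,
  ∂PQRT = QRT − PRT + PQT − PQR.
The resulting 10×5 matrix has rank 4, and its Smith normal form has invariant factors (1,1,1,1).

Reading off H_k = ker ∂_k / im ∂_{k+1}:

  H_0: rank C_0 − rank ∂_1 = 5 − 4 = 1, and the invariant factors of ∂_1 are all 1, so H_0 ≅ Z.
  H_1: rank ker ∂_1 − rank ∂_2 = (10 − 4) − 6 = 0, and the invariant factors of ∂_2 are all 1, so H_1 ≅ 0.
  H_2: rank ker ∂_2 − rank ∂_3 = (10 − 6) − 4 = 0, and the invariant factors of ∂_3 are all 1, so H_2 ≅ 0.
  H_3: rank ker ∂_3 − rank ∂_4 = (5 − 4) − 0 = 1, and there is no ∂_4, so H_3 ≅ Z.

(K is a triangulation of the 3-sphere S^3.)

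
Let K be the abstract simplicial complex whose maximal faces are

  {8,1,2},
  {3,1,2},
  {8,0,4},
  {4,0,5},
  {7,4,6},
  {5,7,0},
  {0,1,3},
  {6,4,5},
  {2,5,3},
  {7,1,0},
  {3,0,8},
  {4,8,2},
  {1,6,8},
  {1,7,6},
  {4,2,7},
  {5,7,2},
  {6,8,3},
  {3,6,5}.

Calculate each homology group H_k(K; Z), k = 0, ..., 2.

H_0 = Z,  H_1 = Z ⊕ Z/2,  H_2 = 0.

Fix the vertex order 0 < 1 < 2 < 3 < 4 < 5 < 6 < 7 < 8 and write every simplex with vertices in increasing order. Then dim K = 2 and the simplices of K are:

  0-simplices (9): [0], [1], [2], [3], [4], [5], [6], [7], [8]
  1-simplices (27): (27 of them)
  2-simplices (18): [0,1,3], [0,1,7], [0,3,8], [0,4,5], [0,4,8], [0,5,7], [1,2,3], [1,2,8], [1,6,7], [1,6,8], [2,3,5], [2,4,7], [2,4,8], [2,5,7], [3,5,6], [3,6,8], [4,5,6], [4,6,7]

Hence C_0 ≅ Z^9, C_1 ≅ Z^27, C_2 ≅ Z^18.

Boundary ∂_1: C_1 → C_0 maps an edge to its endpoints' difference, ∂[p,q] = q − p.
This gives a 9×27 integer matrix of rank 8; reducing to Smith normal form yields diagonal entries (1,1,1,1,1,1,1,1).

Boundary ∂_2: C_2 → C_1 sends each 2-simplex [p,q,r] to [q,r] − [p,r] + [p,q]. For instance
  ∂[3,5,6] = [5,6] − [3,6] + [3,5],
  ∂[1,6,7] = [6,7] − [1,7] + [1,6].
As a 27×18 matrix over Z this has rank 18, with invariant factors (1,1,1,1,1,1,1,1,1,1,1,1,1,1,1,1,1,2).

From H_k ≅ ker(∂_k) / im(∂_{k+1}) we obtain:

  H_0: rank C_0 − rank ∂_1 = 9 − 8 = 1, and the invariant factors of ∂_1 are all 1, so H_0 ≅ Z.
  H_1: rank ker ∂_1 − rank ∂_2 = (27 − 8) − 18 = 1, and ∂_2 has invariant factor 2 > 1, so H_1 ≅ Z ⊕ Z/2.
  H_2: rank ker ∂_2 − rank ∂_3 = (18 − 18) − 0 = 0, and there is no ∂_3, so H_2 ≅ 0.

As a check, the Euler characteristic is 9 − 27 + 18 = 0, which agrees with 1 − 1 + 0 = 0.
(K is a triangulation of the Klein bottle.)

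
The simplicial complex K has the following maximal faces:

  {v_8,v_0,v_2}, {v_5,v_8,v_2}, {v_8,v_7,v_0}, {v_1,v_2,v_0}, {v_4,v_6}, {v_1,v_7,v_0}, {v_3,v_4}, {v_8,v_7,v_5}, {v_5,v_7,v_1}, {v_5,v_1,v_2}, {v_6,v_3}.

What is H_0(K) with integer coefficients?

H_0 ≅ Z^2.

Order the vertices as v_0 < v_1 < v_2 < v_3 < v_4 < v_5 < v_6 < v_7 < v_8. Listing each simplex with vertices in this order, K has dimension 2 with simplices:

  0-simplices (9): [v_0], [v_1], [v_2], [v_3], [v_4], [v_5], [v_6], [v_7], [v_8]
  1-simplices (15): (15 of them)
  2-simplices (8): [v_0,v_1,v_2], [v_0,v_1,v_7], [v_0,v_2,v_8], [v_0,v_7,v_8], [v_1,v_2,v_5], [v_1,v_5,v_7], [v_2,v_5,v_8], [v_5,v_7,v_8]

so the chain groups are C_0 ≅ Z^9, C_1 ≅ Z^15, C_2 ≅ Z^8.

Boundary ∂_1: C_1 → C_0 is given by ∂[p,q] = [q] − [p].
The resulting 9×15 matrix has rank 7, and its Smith normal form has invariant factors (1,1,1,1,1,1,1).

Boundary ∂_2: C_2 → C_1 sends each 2-simplex [p,q,r] to [q,r] − [p,r] + [p,q]. For instance
  ∂[v_0,v_7,v_8] = [v_7,v_8] − [v_0,v_8] + [v_0,v_7],
  ∂[v_0,v_2,v_8] = [v_2,v_8] − [v_0,v_8] + [v_0,v_2].
This gives a 15×8 integer matrix of rank 7; reducing to Smith normal form yields diagonal entries (1,1,1,1,1,1,1).

Now H_k = ker ∂_k / im ∂_{k+1}, so:

  H_0: rank C_0 − rank ∂_1 = 9 − 7 = 2, and the invariant factors of ∂_1 are all 1, so H_0 ≅ Z^2.

(K is a triangulation of the disjoint union of the circle S^1 and the 2-sphere S^2.)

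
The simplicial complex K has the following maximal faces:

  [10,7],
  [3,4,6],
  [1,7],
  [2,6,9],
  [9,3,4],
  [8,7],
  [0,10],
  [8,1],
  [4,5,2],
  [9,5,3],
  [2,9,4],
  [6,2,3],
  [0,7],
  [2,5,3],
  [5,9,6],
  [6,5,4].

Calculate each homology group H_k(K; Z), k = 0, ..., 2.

H_0 ≅ Z^2,  H_1 ≅ Z^2 ⊕ Z/2,  H_2 = 0.

We work with the vertex ordering 0 < 1 < 2 < 3 < 4 < 5 < 6 < 7 < 8 < 9 < 10. The simplices of K, each written with vertices in increasing order, are:

  0-simplices (11): [0], [1], [2], [3], [4], [5], [6], [7], [8], [9], [10]
  1-simplices (21): [0,7], [0,10], [1,7], [1,8], [2,3], [2,4], [2,5], [2,6], [2,9], [3,4], [3,5], [3,6], [3,9], [4,5], [4,6], [4,9], [5,6], [5,9], [6,9], [7,8], [7,10]
  2-simplices (10): [2,3,5], [2,3,6], [2,4,5], [2,4,9], [2,6,9], [3,4,6], [3,4,9], [3,5,9], [4,5,6], [5,6,9]

giving chain groups C_0 ≅ Z^11, C_1 ≅ Z^21, C_2 ≅ Z^10.

The boundary map ∂_1: C_1 → C_0 maps an edge to its endpoints' difference, ∂[p,q] = q − p. For instance
  ∂[7,10] = [10] − [7].
As a 11×21 matrix over Z this has rank 9, with invariant factors (1,1,1,1,1,1,1,1,1).

∂_2: C_2 → C_1 acts by ∂[p,q,r] = [q,r] − [p,r] + [p,q]. For instance
  ∂[3,4,9] = [4,9] − [3,9] + [3,4],
  ∂[3,5,9] = [5,9] − [3,9] + [3,5].
As a 21×10 matrix over Z this has rank 10, with invariant factors (1,1,1,1,1,1,1,1,1,2).

From H_k ≅ ker(∂_k) / im(∂_{k+1}) we obtain:

  H_0: rank C_0 − rank ∂_1 = 11 − 9 = 2, and the invariant factors of ∂_1 are all 1, so H_0 = Z^2.
  H_1: rank ker ∂_1 − rank ∂_2 = (21 − 9) − 10 = 2, and ∂_2 has invariant factor 2 > 1, so H_1 = Z^2 ⊕ Z/2.
  H_2: rank ker ∂_2 − rank ∂_3 = (10 − 10) − 0 = 0, and there is no ∂_3, so H_2 = 0.

(K is a triangulation of the disjoint union of a wedge of 2 circles and the real projective plane RP^2.)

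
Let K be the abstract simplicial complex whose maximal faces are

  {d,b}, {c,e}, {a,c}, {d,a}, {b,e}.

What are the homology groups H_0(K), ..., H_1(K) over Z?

H_0 = Z,  H_1 = Z.

K has 5 vertices, 5 edges.
rank ∂_0 = 0, rank ∂_1 = 4 ⇒ b_0 = 5 − 0 − 4 = 1; all invariant factors of ∂_1 are 1 so no torsion. So H_0 ≅ Z.
rank ∂_1 = 4, rank ∂_2 = 0 ⇒ b_1 = 5 − 4 − 0 = 1. So H_1 ≅ Z.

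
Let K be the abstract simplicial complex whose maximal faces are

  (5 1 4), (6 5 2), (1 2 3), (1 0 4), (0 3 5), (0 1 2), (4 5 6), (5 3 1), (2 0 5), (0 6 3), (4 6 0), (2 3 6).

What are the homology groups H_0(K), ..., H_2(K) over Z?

H_0 = Z,  H_1 = Z_2,  H_2 = 0.

We work with the vertex ordering 0 < 1 < 2 < 3 < 4 < 5 < 6. The simplices of K, each written with vertices in increasing order, are:

  0-simplices (7): [0], [1], [2], [3], [4], [5], [6]
  1-simplices (18): [0,1], [0,2], [0,3], [0,4], [0,5], [0,6], [1,2], [1,3], [1,4], [1,5], [2,3], [2,5], [2,6], [3,5], [3,6], [4,5], [4,6], [5,6]
  2-simplices (12): [0,1,2], [0,1,4], [0,2,5], [0,3,5], [0,3,6], [0,4,6], [1,2,3], [1,3,5], [1,4,5], [2,3,6], [2,5,6], [4,5,6]

Hence C_0 ≅ Z^7, C_1 ≅ Z^18, C_2 ≅ Z^12.

∂_1: C_1 → C_0 sends each edge [p,q] (with p < q) to q − p. For instance
  ∂[2,3] = [3] − [2].
This gives a 7×18 integer matrix of rank 6; reducing to Smith normal form yields diagonal entries (1,1,1,1,1,1).

Boundary ∂_2: C_2 → C_1 sends each 2-simplex [p,q,r] to [q,r] − [p,r] + [p,q]. For instance
  ∂[0,4,6] = [4,6] − [0,6] + [0,4],
  ∂[2,5,6] = [5,6] − [2,6] + [2,5].
The 18×12 boundary matrix has rank 12 and Smith normal form diag(1,1,1,1,1,1,1,1,1,1,1,2).

Computing H_k = (kernel of ∂_k) / (image of ∂_{k+1}):

  H_0: rank C_0 − rank ∂_1 = 7 − 6 = 1, and the invariant factors of ∂_1 are all 1, so H_0 ≅ Z.
  H_1: rank ker ∂_1 − rank ∂_2 = (18 − 6) − 12 = 0, and ∂_2 has invariant factor 2 > 1, so H_1 ≅ Z_2.
  H_2: rank ker ∂_2 − rank ∂_3 = (12 − 12) − 0 = 0, and there is no ∂_3, so H_2 ≅ 0.

(K is a triangulation of the real projective plane RP^2.)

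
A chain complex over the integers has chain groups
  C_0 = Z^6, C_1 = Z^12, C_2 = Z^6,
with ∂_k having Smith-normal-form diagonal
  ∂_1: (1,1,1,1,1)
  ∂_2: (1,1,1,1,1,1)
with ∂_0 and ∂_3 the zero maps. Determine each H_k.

H_0: b_0 = 6 − 0 − 5 = 1; torsion from ∂_1 factors > 1: none. So H_0 = Z.
H_1: b_1 = 12 − 5 − 6 = 1; torsion from ∂_2 factors > 1: none. So H_1 = Z.
H_2: b_2 = 6 − 6 − 0 = 0; torsion from ∂_3 factors > 1: none. So H_2 = 0.

H_0 = Z,  H_1 = Z,  H_2 = 0.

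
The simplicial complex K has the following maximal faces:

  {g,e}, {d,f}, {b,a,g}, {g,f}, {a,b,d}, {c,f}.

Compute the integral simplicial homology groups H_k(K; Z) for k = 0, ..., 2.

Take the total order a < b < c < d < e < f < g on the vertex set. Then K (dimension 2) consists of the simplices:

  0-simplices (7): a, b, c, d, e, f, g
  1-simplices (9): ab, ad, ag, bd, bg, cf, df, eg, fg
  2-simplices (2): abd, abg

giving chain groups C_0 ≅ Z^7, C_1 ≅ Z^9, C_2 ≅ Z^2.

The boundary map ∂_1: C_1 → C_0 is given by ∂[p,q] = [q] − [p].
The resulting 7×9 matrix has rank 6, and its Smith normal form has invariant factors (1,1,1,1,1,1).

∂_2: C_2 → C_1 maps a triangle to the signed sum of its edges. For instance
  ∂abd = bd − ad + ab,
  ∂abg = bg − ag + ab.
As a 9×2 matrix over Z this has rank 2, with invariant factors (1,1).

Now H_k = ker ∂_k / im ∂_{k+1}, so:

  H_0: rank C_0 − rank ∂_1 = 7 − 6 = 1, and the invariant factors of ∂_1 are all 1, so H_0 = Z.
  H_1: rank ker ∂_1 − rank ∂_2 = (9 − 6) − 2 = 1, and the invariant factors of ∂_2 are all 1, so H_1 = Z.
  H_2: rank ker ∂_2 − rank ∂_3 = (2 − 2) − 0 = 0, and there is no ∂_3, so H_2 = 0.

H_0 = Z,  H_1 = Z,  H_2 = 0.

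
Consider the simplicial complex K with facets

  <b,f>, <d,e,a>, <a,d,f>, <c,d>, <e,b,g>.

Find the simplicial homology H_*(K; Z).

H_0 = Z,  H_1 = Z,  H_2 = 0.

Take the total order a < b < c < d < e < f < g on the vertex set. Then K (dimension 2) consists of the simplices:

  0-simplices (7): a, b, c, d, e, f, g
  1-simplices (10): ad, ae, af, be, bf, bg, cd, de, df, eg
  2-simplices (3): ade, adf, beg

Hence C_0 ≅ Z^7, C_1 ≅ Z^10, C_2 ≅ Z^3.

∂_1: C_1 → C_0 sends each edge [p,q] (with p < q) to q − p.
This gives a 7×10 integer matrix of rank 6; reducing to Smith normal form yields diagonal entries (1,1,1,1,1,1).

The boundary map ∂_2: C_2 → C_1 acts by ∂[p,q,r] = [q,r] − [p,r] + [p,q]. For instance
  ∂adf = df − af + ad,
  ∂beg = eg − bg + be.
This gives a 10×3 integer matrix of rank 3; reducing to Smith normal form yields diagonal entries (1,1,1).

Now H_k = ker ∂_k / im ∂_{k+1}, so:

  H_0: rank C_0 − rank ∂_1 = 7 − 6 = 1, and the invariant factors of ∂_1 are all 1, so H_0 = Z.
  H_1: rank ker ∂_1 − rank ∂_2 = (10 − 6) − 3 = 1, and the invariant factors of ∂_2 are all 1, so H_1 = Z.
  H_2: rank ker ∂_2 − rank ∂_3 = (3 − 3) − 0 = 0, and there is no ∂_3, so H_2 = 0.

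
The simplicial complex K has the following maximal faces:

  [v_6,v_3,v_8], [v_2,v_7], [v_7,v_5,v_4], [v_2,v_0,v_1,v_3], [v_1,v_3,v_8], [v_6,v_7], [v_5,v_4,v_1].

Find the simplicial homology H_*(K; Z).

H_0 ≅ Z,  H_1 ≅ Z^2,  H_2 = 0,  H_3 = 0.

Take the total order v_0 < v_1 < v_2 < v_3 < v_4 < v_5 < v_6 < v_7 < v_8 on the vertex set. Then K (dimension 3) consists of the simplices:

  0-simplices (9): [v_0], [v_1], [v_2], [v_3], [v_4], [v_5], [v_6], [v_7], [v_8]
  1-simplices (17): (17 of them)
  2-simplices (8): [v_0,v_1,v_2], [v_0,v_1,v_3], [v_0,v_2,v_3], [v_1,v_2,v_3], [v_1,v_3,v_8], [v_1,v_4,v_5], [v_3,v_6,v_8], [v_4,v_5,v_7]
  3-simplices (1): [v_0,v_1,v_2,v_3]

Hence C_0 ≅ Z^9, C_1 ≅ Z^17, C_2 ≅ Z^8, C_3 ≅ Z^1.

Boundary ∂_1: C_1 → C_0 maps an edge to its endpoints' difference, ∂[p,q] = q − p. For instance
  ∂[v_6,v_7] = [v_7] − [v_6].
The resulting 9×17 matrix has rank 8, and its Smith normal form has invariant factors (1,1,1,1,1,1,1,1).

The boundary map ∂_2: C_2 → C_1 acts by ∂[p,q,r] = [q,r] − [p,r] + [p,q]. For instance
  ∂[v_0,v_2,v_3] = [v_2,v_3] − [v_0,v_3] + [v_0,v_2],
  ∂[v_0,v_1,v_2] = [v_1,v_2] − [v_0,v_2] + [v_0,v_1].
The 17×8 boundary matrix has rank 7 and Smith normal form diag(1,1,1,1,1,1,1).

Boundary ∂_3: C_3 → C_2 sends each 3-simplex σ to the alternating sum Σ_i (−1)^i (σ with its i-th vertex removed). For instance
  ∂[v_0,v_1,v_2,v_3] = [v_1,v_2,v_3] − [v_0,v_2,v_3] + [v_0,v_1,v_3] − [v_0,v_1,v_2].
The resulting 8×1 matrix has rank 1, and its Smith normal form has invariant factors (1).

Computing H_k = (kernel of ∂_k) / (image of ∂_{k+1}):

  H_0: rank C_0 − rank ∂_1 = 9 − 8 = 1, and the invariant factors of ∂_1 are all 1, so H_0 ≅ Z.
  H_1: rank ker ∂_1 − rank ∂_2 = (17 − 8) − 7 = 2, and the invariant factors of ∂_2 are all 1, so H_1 ≅ Z^2.
  H_2: rank ker ∂_2 − rank ∂_3 = (8 − 7) − 1 = 0, and the invariant factors of ∂_3 are all 1, so H_2 ≅ 0.
  H_3: rank ker ∂_3 − rank ∂_4 = (1 − 1) − 0 = 0, and there is no ∂_4, so H_3 ≅ 0.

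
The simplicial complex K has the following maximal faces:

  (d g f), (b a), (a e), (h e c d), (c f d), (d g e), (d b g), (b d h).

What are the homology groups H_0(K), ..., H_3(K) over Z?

We work with the vertex ordering a < b < c < d < e < f < g < h. The simplices of K, each written with vertices in increasing order, are:

  0-simplices (8): a, b, c, d, e, f, g, h
  1-simplices (16): ab, ae, bd, bg, bh, cd, ce, cf, ch, de, df, dg, dh, eg, eh, fg
  2-simplices (9): bdg, bdh, cde, cdf, cdh, ceh, deg, deh, dfg
  3-simplices (1): cdeh

Hence C_0 ≅ Z^8, C_1 ≅ Z^16, C_2 ≅ Z^9, C_3 ≅ Z^1.

Boundary ∂_1: C_1 → C_0 sends each edge [p,q] (with p < q) to q − p. For instance
  ∂bd = d − b.
The 8×16 boundary matrix has rank 7 and Smith normal form diag(1,1,1,1,1,1,1).

The boundary map ∂_2: C_2 → C_1 maps a triangle to the signed sum of its edges. For instance
  ∂deg = eg − dg + de,
  ∂cde = de − ce + cd.
This gives a 16×9 integer matrix of rank 8; reducing to Smith normal form yields diagonal entries (1,1,1,1,1,1,1,1).

Boundary ∂_3: C_3 → C_2 sends each 3-simplex σ to the alternating sum Σ_i (−1)^i (σ with its i-th vertex removed). For instance
  ∂cdeh = deh − ceh + cdh − cde.
The 9×1 boundary matrix has rank 1 and Smith normal form diag(1).

Reading off H_k = ker ∂_k / im ∂_{k+1}:

  H_0: rank C_0 − rank ∂_1 = 8 − 7 = 1, and the invariant factors of ∂_1 are all 1, so H_0 ≅ Z.
  H_1: rank ker ∂_1 − rank ∂_2 = (16 − 7) − 8 = 1, and the invariant factors of ∂_2 are all 1, so H_1 ≅ Z.
  H_2: rank ker ∂_2 − rank ∂_3 = (9 − 8) − 1 = 0, and the invariant factors of ∂_3 are all 1, so H_2 ≅ 0.
  H_3: rank ker ∂_3 − rank ∂_4 = (1 − 1) − 0 = 0, and there is no ∂_4, so H_3 ≅ 0.

As a check, the Euler characteristic is 8 − 16 + 9 − 1 = 0, which agrees with 1 − 1 + 0 − 0 = 0.

H_0 = Z,  H_1 = Z,  H_2 = 0,  H_3 = 0.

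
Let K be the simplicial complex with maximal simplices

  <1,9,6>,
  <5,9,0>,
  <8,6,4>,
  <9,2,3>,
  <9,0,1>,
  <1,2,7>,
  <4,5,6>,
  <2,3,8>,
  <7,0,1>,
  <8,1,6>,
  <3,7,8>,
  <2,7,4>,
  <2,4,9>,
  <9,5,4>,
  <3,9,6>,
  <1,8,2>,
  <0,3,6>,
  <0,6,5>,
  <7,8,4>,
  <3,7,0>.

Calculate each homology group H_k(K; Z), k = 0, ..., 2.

Order the vertices as 0 < 1 < 2 < 3 < 4 < 5 < 6 < 7 < 8 < 9. Listing each simplex with vertices in this order, K has dimension 2 with simplices:

  0-simplices (10): [0], [1], [2], [3], [4], [5], [6], [7], [8], [9]
  1-simplices (30): (30 of them)
  2-simplices (20): (20 of them)

so the chain groups are C_0 ≅ Z^10, C_1 ≅ Z^30, C_2 ≅ Z^20.

∂_1: C_1 → C_0 sends each edge [p,q] (with p < q) to q − p. For instance
  ∂[1,7] = [7] − [1].
As a 10×30 matrix over Z this has rank 9, with invariant factors (1,1,1,1,1,1,1,1,1).

∂_2: C_2 → C_1 acts by ∂[p,q,r] = [q,r] − [p,r] + [p,q]. For instance
  ∂[4,5,9] = [5,9] − [4,9] + [4,5],
  ∂[0,3,7] = [3,7] − [0,7] + [0,3].
The 30×20 boundary matrix has rank 20 and Smith normal form diag(1,1,1,1,1,1,1,1,1,1,1,1,1,1,1,1,1,1,1,2).

Reading off H_k = ker ∂_k / im ∂_{k+1}:

  H_0: rank C_0 − rank ∂_1 = 10 − 9 = 1, and the invariant factors of ∂_1 are all 1, so H_0 = Z.
  H_1: rank ker ∂_1 − rank ∂_2 = (30 − 9) − 20 = 1, and ∂_2 has invariant factor 2 > 1, so H_1 = Z × Z/2.
  H_2: rank ker ∂_2 − rank ∂_3 = (20 − 20) − 0 = 0, and there is no ∂_3, so H_2 = 0.

H_0 = Z,  H_1 = Z × Z/2,  H_2 = 0.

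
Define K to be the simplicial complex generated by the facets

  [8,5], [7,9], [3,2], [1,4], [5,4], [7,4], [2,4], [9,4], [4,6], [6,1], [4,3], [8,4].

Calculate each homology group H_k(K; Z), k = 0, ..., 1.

H_0 = Z,  H_1 = Z^4.

Order the vertices as 1 < 2 < 3 < 4 < 5 < 6 < 7 < 8 < 9. Listing each simplex with vertices in this order, K has dimension 1 with simplices:

  0-simplices (9): [1], [2], [3], [4], [5], [6], [7], [8], [9]
  1-simplices (12): [1,4], [1,6], [2,3], [2,4], [3,4], [4,5], [4,6], [4,7], [4,8], [4,9], [5,8], [7,9]

giving chain groups C_0 ≅ Z^9, C_1 ≅ Z^12.

Boundary ∂_1: C_1 → C_0 sends each edge [p,q] (with p < q) to q − p. For instance
  ∂[4,9] = [9] − [4].
The 9×12 boundary matrix has rank 8 and Smith normal form diag(1,1,1,1,1,1,1,1).

From H_k ≅ ker(∂_k) / im(∂_{k+1}) we obtain:

  H_0: rank C_0 − rank ∂_1 = 9 − 8 = 1, and the invariant factors of ∂_1 are all 1, so H_0 ≅ Z.
  H_1: rank ker ∂_1 − rank ∂_2 = (12 − 8) − 0 = 4, and there is no ∂_2, so H_1 ≅ Z^4.

(K is a triangulation of a wedge of 4 circles.)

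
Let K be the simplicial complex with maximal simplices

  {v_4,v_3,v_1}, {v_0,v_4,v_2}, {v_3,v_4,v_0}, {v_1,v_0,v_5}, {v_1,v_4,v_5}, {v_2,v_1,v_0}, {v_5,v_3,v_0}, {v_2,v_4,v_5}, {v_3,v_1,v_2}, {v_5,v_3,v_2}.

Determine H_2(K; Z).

We work with the vertex ordering v_0 < v_1 < v_2 < v_3 < v_4 < v_5. The simplices of K, each written with vertices in increasing order, are:

  0-simplices (6): [v_0], [v_1], [v_2], [v_3], [v_4], [v_5]
  1-simplices (15): (15 of them)
  2-simplices (10): [v_0,v_1,v_2], [v_0,v_1,v_5], [v_0,v_2,v_4], [v_0,v_3,v_4], [v_0,v_3,v_5], [v_1,v_2,v_3], [v_1,v_3,v_4], [v_1,v_4,v_5], [v_2,v_3,v_5], [v_2,v_4,v_5]

Hence C_0 ≅ Z^6, C_1 ≅ Z^15, C_2 ≅ Z^10.

The boundary map ∂_1: C_1 → C_0 maps an edge to its endpoints' difference, ∂[p,q] = q − p. For instance
  ∂[v_3,v_5] = [v_5] − [v_3].
As a 6×15 matrix over Z this has rank 5, with invariant factors (1,1,1,1,1).

The boundary map ∂_2: C_2 → C_1 sends each 2-simplex [p,q,r] to [q,r] − [p,r] + [p,q]. For instance
  ∂[v_1,v_2,v_3] = [v_2,v_3] − [v_1,v_3] + [v_1,v_2],
  ∂[v_0,v_3,v_5] = [v_3,v_5] − [v_0,v_5] + [v_0,v_3].
This gives a 15×10 integer matrix of rank 10; reducing to Smith normal form yields diagonal entries (1,1,1,1,1,1,1,1,1,2).

Now H_k = ker ∂_k / im ∂_{k+1}, so:

  H_2: rank ker ∂_2 − rank ∂_3 = (10 − 10) − 0 = 0, and there is no ∂_3, so H_2 = 0.

H_2 ≅ 0.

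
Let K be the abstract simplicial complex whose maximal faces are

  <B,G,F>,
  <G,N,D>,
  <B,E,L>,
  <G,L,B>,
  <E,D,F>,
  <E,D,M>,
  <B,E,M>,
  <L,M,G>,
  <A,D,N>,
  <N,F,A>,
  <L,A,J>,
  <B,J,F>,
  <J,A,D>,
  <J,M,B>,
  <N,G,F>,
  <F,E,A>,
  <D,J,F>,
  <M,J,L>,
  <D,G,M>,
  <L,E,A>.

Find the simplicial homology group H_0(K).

H_0 = Z.

Take the total order A < B < D < E < F < G < J < L < M < N on the vertex set. Then K (dimension 2) consists of the simplices:

  0-simplices (10): A, B, D, E, F, G, J, L, M, N
  1-simplices (30): AD, AE, AF, AJ, AL, AN, BE, BF, BG, BJ, BL, BM, DE, DF, DG, DJ, DM, DN, EF, EL, EM, FG, FJ, FN, GL, GM, GN, JL, JM, LM
  2-simplices (20): ADJ, ADN, AEF, AEL, AFN, AJL, BEL, BEM, BFG, BFJ, BGL, BJM, DEF, DEM, DFJ, DGM, DGN, FGN, GLM, JLM

Hence C_0 ≅ Z^10, C_1 ≅ Z^30, C_2 ≅ Z^20.

∂_1: C_1 → C_0 maps an edge to its endpoints' difference, ∂[p,q] = q − p.
This gives a 10×30 integer matrix of rank 9; reducing to Smith normal form yields diagonal entries (1,1,1,1,1,1,1,1,1).

The boundary map ∂_2: C_2 → C_1 maps a triangle to the signed sum of its edges. For instance
  ∂GLM = LM − GM + GL,
  ∂BFG = FG − BG + BF.
As a 30×20 matrix over Z this has rank 20, with invariant factors (1,1,1,1,1,1,1,1,1,1,1,1,1,1,1,1,1,1,1,2).

Now H_k = ker ∂_k / im ∂_{k+1}, so:

  H_0: rank C_0 − rank ∂_1 = 10 − 9 = 1, and the invariant factors of ∂_1 are all 1, so H_0 ≅ Z.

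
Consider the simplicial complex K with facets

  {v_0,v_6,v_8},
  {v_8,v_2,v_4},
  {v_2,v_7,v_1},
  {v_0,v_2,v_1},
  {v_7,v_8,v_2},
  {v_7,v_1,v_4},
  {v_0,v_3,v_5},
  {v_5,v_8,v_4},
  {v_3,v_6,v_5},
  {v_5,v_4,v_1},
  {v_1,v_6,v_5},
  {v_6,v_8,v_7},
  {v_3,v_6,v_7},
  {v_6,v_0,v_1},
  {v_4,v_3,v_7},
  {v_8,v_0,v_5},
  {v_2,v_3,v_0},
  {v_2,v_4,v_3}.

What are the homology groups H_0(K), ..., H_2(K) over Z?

H_0 = Z,  H_1 = Z ⊕ Z_2,  H_2 = 0.

We work with the vertex ordering v_0 < v_1 < v_2 < v_3 < v_4 < v_5 < v_6 < v_7 < v_8. The simplices of K, each written with vertices in increasing order, are:

  0-simplices (9): [v_0], [v_1], [v_2], [v_3], [v_4], [v_5], [v_6], [v_7], [v_8]
  1-simplices (27): (27 of them)
  2-simplices (18): (18 of them)

giving chain groups C_0 ≅ Z^9, C_1 ≅ Z^27, C_2 ≅ Z^18.

∂_1: C_1 → C_0 maps an edge to its endpoints' difference, ∂[p,q] = q − p.
As a 9×27 matrix over Z this has rank 8, with invariant factors (1,1,1,1,1,1,1,1).

∂_2: C_2 → C_1 maps a triangle to the signed sum of its edges. For instance
  ∂[v_0,v_1,v_2] = [v_1,v_2] − [v_0,v_2] + [v_0,v_1],
  ∂[v_2,v_4,v_8] = [v_4,v_8] − [v_2,v_8] + [v_2,v_4].
As a 27×18 matrix over Z this has rank 18, with invariant factors (1,1,1,1,1,1,1,1,1,1,1,1,1,1,1,1,1,2).

From H_k ≅ ker(∂_k) / im(∂_{k+1}) we obtain:

  H_0: rank C_0 − rank ∂_1 = 9 − 8 = 1, and the invariant factors of ∂_1 are all 1, so H_0 = Z.
  H_1: rank ker ∂_1 − rank ∂_2 = (27 − 8) − 18 = 1, and ∂_2 has invariant factor 2 > 1, so H_1 = Z ⊕ Z_2.
  H_2: rank ker ∂_2 − rank ∂_3 = (18 − 18) − 0 = 0, and there is no ∂_3, so H_2 = 0.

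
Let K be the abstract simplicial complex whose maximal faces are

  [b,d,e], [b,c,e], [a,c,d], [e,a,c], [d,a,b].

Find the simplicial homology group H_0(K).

Order the vertices as a < b < c < d < e. Listing each simplex with vertices in this order, K has dimension 2 with simplices:

  0-simplices (5): a, b, c, d, e
  1-simplices (10): ab, ac, ad, ae, bc, bd, be, cd, ce, de
  2-simplices (5): abd, acd, ace, bce, bde

so the chain groups are C_0 ≅ Z^5, C_1 ≅ Z^10, C_2 ≅ Z^5.

∂_1: C_1 → C_0 is given by ∂[p,q] = [q] − [p]. For instance
  ∂bd = d − b.
The resulting 5×10 matrix has rank 4, and its Smith normal form has invariant factors (1,1,1,1).

The boundary map ∂_2: C_2 → C_1 sends each 2-simplex [p,q,r] to [q,r] − [p,r] + [p,q]. For instance
  ∂ace = ce − ae + ac,
  ∂acd = cd − ad + ac.
The resulting 10×5 matrix has rank 5, and its Smith normal form has invariant factors (1,1,1,1,1).

Computing H_k = (kernel of ∂_k) / (image of ∂_{k+1}):

  H_0: rank C_0 − rank ∂_1 = 5 − 4 = 1, and the invariant factors of ∂_1 are all 1, so H_0 = Z.

H_0 ≅ Z.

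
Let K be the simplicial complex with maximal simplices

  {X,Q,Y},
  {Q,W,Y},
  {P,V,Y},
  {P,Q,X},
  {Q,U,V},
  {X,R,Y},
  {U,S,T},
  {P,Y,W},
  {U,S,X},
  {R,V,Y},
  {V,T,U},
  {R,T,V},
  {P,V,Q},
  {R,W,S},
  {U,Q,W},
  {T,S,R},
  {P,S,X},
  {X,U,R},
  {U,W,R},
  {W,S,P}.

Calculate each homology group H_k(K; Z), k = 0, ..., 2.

H_0 ≅ Z,  H_1 ≅ Z ⊕ Z/2,  H_2 = 0.

Take the total order P < Q < R < S < T < U < V < W < X < Y on the vertex set. Then K (dimension 2) consists of the simplices:

  0-simplices (10): P, Q, R, S, T, U, V, W, X, Y
  1-simplices (30): PQ, PS, PV, PW, PX, PY, QU, QV, QW, QX, QY, RS, RT, RU, RV, RW, RX, RY, ST, SU, SW, SX, TU, TV, UV, UW, UX, VY, WY, XY
  2-simplices (20): PQV, PQX, PSW, PSX, PVY, PWY, QUV, QUW, QWY, QXY, RST, RSW, RTV, RUW, RUX, RVY, RXY, STU, SUX, TUV

giving chain groups C_0 ≅ Z^10, C_1 ≅ Z^30, C_2 ≅ Z^20.

The boundary map ∂_1: C_1 → C_0 sends each edge [p,q] (with p < q) to q − p.
The resulting 10×30 matrix has rank 9, and its Smith normal form has invariant factors (1,1,1,1,1,1,1,1,1).

∂_2: C_2 → C_1 acts by ∂[p,q,r] = [q,r] − [p,r] + [p,q]. For instance
  ∂PQX = QX − PX + PQ,
  ∂PWY = WY − PY + PW.
This gives a 30×20 integer matrix of rank 20; reducing to Smith normal form yields diagonal entries (1,1,1,1,1,1,1,1,1,1,1,1,1,1,1,1,1,1,1,2).

Now H_k = ker ∂_k / im ∂_{k+1}, so:

  H_0: rank C_0 − rank ∂_1 = 10 − 9 = 1, and the invariant factors of ∂_1 are all 1, so H_0 = Z.
  H_1: rank ker ∂_1 − rank ∂_2 = (30 − 9) − 20 = 1, and ∂_2 has invariant factor 2 > 1, so H_1 = Z ⊕ Z/2.
  H_2: rank ker ∂_2 − rank ∂_3 = (20 − 20) − 0 = 0, and there is no ∂_3, so H_2 = 0.

(K is a triangulation of the Klein bottle.)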